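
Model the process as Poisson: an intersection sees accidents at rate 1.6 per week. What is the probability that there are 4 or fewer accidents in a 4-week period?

Over the interval, μ = 1.6 × 4 = 6.4 (a 4-week period = 4 weeks).
P(N ≤ 4) = Σ_{j=0}^{4} e^(−μ) μ^j/j! ≈ 0.2351.

0.2351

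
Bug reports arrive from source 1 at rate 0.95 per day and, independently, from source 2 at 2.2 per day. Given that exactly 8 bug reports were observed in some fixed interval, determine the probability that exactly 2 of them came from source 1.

Given the total, each event is independently from source 1 with probability p = λ_1/(λ_1+λ_2) = 0.95/3.15 ≈ 0.3016.
So K ~ Binomial(8, 0.95/3.15): P(K = 2) = C(8,2) · (0.95/3.15)^2 · (2.2/3.15)^6 ≈ 0.2956.

0.2956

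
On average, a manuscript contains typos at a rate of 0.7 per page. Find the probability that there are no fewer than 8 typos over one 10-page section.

0.4013

Over the interval, μ = 0.7 × 10 = 7 (a 10-page section = 10 pages).
P(N ≥ 8) = 1 − P(N ≤ 7) = 1 − Σ_{j=0}^{7} e^(−μ) μ^j/j! ≈ 0.4013.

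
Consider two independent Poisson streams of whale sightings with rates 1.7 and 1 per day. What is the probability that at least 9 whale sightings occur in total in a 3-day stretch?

Independent Poisson processes superpose: combined rate λ = 1.7 + 1 = 2.7 per day.
Over the interval, μ = 2.7 × 3 = 8.1 (a 3-day stretch = 3 days).
P(N ≥ 9) = 1 − P(N ≤ 8) ≈ 0.4214.

0.4214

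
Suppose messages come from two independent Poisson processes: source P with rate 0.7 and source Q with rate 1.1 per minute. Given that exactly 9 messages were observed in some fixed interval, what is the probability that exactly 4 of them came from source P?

0.2456

Given the total, each event is independently from source P with probability p = λ_P/(λ_P+λ_Q) = 0.7/1.8 ≈ 0.3889.
So K ~ Binomial(9, 0.7/1.8): P(K = 4) = C(9,4) · (0.7/1.8)^4 · (1.1/1.8)^5 ≈ 0.2456.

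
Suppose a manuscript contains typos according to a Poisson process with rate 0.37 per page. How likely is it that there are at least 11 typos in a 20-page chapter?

0.1293

Over the interval, μ = 0.37 × 20 = 7.4 (a 20-page chapter = 20 pages).
P(N ≥ 11) = 1 − P(N ≤ 10) = 1 − Σ_{j=0}^{10} e^(−μ) μ^j/j! ≈ 0.1293.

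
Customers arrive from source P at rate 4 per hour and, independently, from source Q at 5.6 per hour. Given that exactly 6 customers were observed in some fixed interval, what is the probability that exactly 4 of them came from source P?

0.1538

Given the total, each event is independently from source P with probability p = λ_P/(λ_P+λ_Q) = 4/9.6 ≈ 0.4167.
So K ~ Binomial(6, 4/9.6): P(K = 4) = C(6,4) · (4/9.6)^4 · (5.6/9.6)^2 ≈ 0.1538.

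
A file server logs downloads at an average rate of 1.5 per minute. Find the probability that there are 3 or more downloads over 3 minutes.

0.8264

Over the interval, μ = 1.5 × 3 = 4.5 (3 minutes).
P(N ≥ 3) = 1 − P(N ≤ 2) = 1 − Σ_{j=0}^{2} e^(−μ) μ^j/j! ≈ 0.8264.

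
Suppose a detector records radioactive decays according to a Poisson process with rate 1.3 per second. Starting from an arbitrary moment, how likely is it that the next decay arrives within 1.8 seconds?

Inter-arrival times are exponential with rate λ = 1.3 per second.
P(T ≤ 1.8) = 1 − e^(−λt) = 1 − e^(−1.3 × 1.8) = 1 − e^(−2.34) ≈ 0.9037.

0.9037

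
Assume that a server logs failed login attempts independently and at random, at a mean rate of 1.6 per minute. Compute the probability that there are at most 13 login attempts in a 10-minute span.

Over the interval, μ = 1.6 × 10 = 16 (a 10-minute span = 10 minutes).
P(N ≤ 13) = Σ_{j=0}^{13} e^(−μ) μ^j/j! ≈ 0.2745.

0.2745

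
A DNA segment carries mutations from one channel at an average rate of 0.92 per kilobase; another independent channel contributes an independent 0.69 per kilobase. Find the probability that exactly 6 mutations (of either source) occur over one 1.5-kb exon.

0.0246

Independent Poisson processes superpose: combined rate λ = 0.92 + 0.69 = 1.61 per kilobase.
Over the interval, μ = 1.61 × 1.5 = 2.415 (a 1.5-kb exon = 1.5 kilobases).
P(N = 6) = e^(−2.415) · 2.415^6/6! ≈ 0.0246.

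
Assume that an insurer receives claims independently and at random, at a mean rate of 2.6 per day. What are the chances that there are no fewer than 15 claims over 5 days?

Over the interval, μ = 2.6 × 5 = 13 (5 days).
P(N ≥ 15) = 1 − P(N ≤ 14) = 1 − Σ_{j=0}^{14} e^(−μ) μ^j/j! ≈ 0.3249.

0.3249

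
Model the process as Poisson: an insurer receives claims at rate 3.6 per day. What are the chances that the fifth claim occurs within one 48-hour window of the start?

0.8445

Over the interval, μ = 3.6 × 2 = 7.2 (a 48-hour window = 2 days).
The fifth arrival falls in the interval iff at least 5 events occur there: P(S_5 ≤ t) = P(N ≥ 5) = 1 − P(N ≤ 4) ≈ 0.8445.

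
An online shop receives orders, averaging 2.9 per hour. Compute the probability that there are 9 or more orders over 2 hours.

Over the interval, μ = 2.9 × 2 = 5.8 (2 hours).
P(N ≥ 9) = 1 − P(N ≤ 8) = 1 − Σ_{j=0}^{8} e^(−μ) μ^j/j! ≈ 0.1328.

0.1328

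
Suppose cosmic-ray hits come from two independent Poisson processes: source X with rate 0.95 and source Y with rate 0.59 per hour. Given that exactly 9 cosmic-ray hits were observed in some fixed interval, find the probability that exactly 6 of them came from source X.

0.2603

Given the total, each event is independently from source X with probability p = λ_X/(λ_X+λ_Y) = 0.95/1.54 ≈ 0.6169.
So K ~ Binomial(9, 0.95/1.54): P(K = 6) = C(9,6) · (0.95/1.54)^6 · (0.59/1.54)^3 ≈ 0.2603.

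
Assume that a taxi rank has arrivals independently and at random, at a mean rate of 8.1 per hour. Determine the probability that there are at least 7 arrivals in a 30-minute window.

Over the interval, μ = 8.1 × 0.5 = 4.05 (a 30-minute window = 0.5 hours).
P(N ≥ 7) = 1 − P(N ≤ 6) = 1 − Σ_{j=0}^{6} e^(−μ) μ^j/j! ≈ 0.1159.

0.1159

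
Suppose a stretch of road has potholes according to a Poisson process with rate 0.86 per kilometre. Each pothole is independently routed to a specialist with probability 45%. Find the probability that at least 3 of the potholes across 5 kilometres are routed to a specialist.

0.3057

Thinning: the potholes that are routed to a specialist themselves form a Poisson process with rate 0.45 × 0.86 = 0.387 per kilometre.
Over the interval, μ = 0.387 × 5 = 1.935 (5 kilometres).
P(N ≥ 3) = 1 − P(N ≤ 2) ≈ 0.3057.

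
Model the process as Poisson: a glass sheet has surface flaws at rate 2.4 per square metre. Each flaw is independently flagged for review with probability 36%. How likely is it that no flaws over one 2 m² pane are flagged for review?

0.1776

Thinning: the flaws that are flagged for review themselves form a Poisson process with rate 0.36 × 2.4 = 0.864 per square metre.
Over the interval, μ = 0.864 × 2 = 1.728 (a 2 m² pane = 2 square metres).
P(N = 0) = e^(−1.728) · 1.728^0/0! ≈ 0.1776.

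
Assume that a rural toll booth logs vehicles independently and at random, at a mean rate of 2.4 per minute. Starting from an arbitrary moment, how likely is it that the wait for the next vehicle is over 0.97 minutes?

0.0975

The wait for the next event is exponential with rate λ = 2.4 per minute.
P(T > 0.97) = e^(−λt) = e^(−2.4 × 0.97) = e^(−2.328) ≈ 0.0975.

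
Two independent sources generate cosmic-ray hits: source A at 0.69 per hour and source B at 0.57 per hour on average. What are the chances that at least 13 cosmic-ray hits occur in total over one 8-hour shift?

0.2161

Independent Poisson processes superpose: combined rate λ = 0.69 + 0.57 = 1.26 per hour.
Over the interval, μ = 1.26 × 8 = 10.08 (an 8-hour shift = 8 hours).
P(N ≥ 13) = 1 − P(N ≤ 12) ≈ 0.2161.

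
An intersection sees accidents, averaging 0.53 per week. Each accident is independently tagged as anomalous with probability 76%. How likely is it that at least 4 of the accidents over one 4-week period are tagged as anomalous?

0.0804

Thinning: the accidents that are tagged as anomalous themselves form a Poisson process with rate 0.76 × 0.53 = 0.4028 per week.
Over the interval, μ = 0.4028 × 4 = 1.6112 (a 4-week period = 4 weeks).
P(N ≥ 4) = 1 − P(N ≤ 3) ≈ 0.0804.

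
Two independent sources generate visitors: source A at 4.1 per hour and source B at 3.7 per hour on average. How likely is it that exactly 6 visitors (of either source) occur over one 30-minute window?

0.0989

Independent Poisson processes superpose: combined rate λ = 4.1 + 3.7 = 7.8 per hour.
Over the interval, μ = 7.8 × 0.5 = 3.9 (a 30-minute window = 0.5 hours).
P(N = 6) = e^(−3.9) · 3.9^6/6! ≈ 0.0989.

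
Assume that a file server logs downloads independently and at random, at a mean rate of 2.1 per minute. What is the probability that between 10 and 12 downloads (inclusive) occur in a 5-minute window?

0.3448

Over the interval, μ = 2.1 × 5 = 10.5 (a 5-minute window = 5 minutes).
P(10 ≤ N ≤ 12) = Σ_{j=10}^{12} e^(−10.5) · 10.5^j/j! ≈ 0.3448.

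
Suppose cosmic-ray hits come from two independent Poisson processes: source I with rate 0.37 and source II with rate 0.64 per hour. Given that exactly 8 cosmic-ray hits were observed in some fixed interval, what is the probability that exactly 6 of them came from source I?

Given the total, each event is independently from source I with probability p = λ_I/(λ_I+λ_II) = 0.37/1.01 ≈ 0.3663.
So K ~ Binomial(8, 0.37/1.01): P(K = 6) = C(8,6) · (0.37/1.01)^6 · (0.64/1.01)^2 ≈ 0.0272.

0.0272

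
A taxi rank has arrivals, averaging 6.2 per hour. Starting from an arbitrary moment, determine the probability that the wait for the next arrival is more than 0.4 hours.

The wait for the next event is exponential with rate λ = 6.2 per hour.
P(T > 0.4) = e^(−λt) = e^(−6.2 × 0.4) = e^(−2.48) ≈ 0.0837.

0.0837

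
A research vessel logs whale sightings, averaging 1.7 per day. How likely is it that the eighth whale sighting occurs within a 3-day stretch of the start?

0.1440

Over the interval, μ = 1.7 × 3 = 5.1 (a 3-day stretch = 3 days).
The eighth arrival falls in the interval iff at least 8 events occur there: P(S_8 ≤ t) = P(N ≥ 8) = 1 − P(N ≤ 7) ≈ 0.1440.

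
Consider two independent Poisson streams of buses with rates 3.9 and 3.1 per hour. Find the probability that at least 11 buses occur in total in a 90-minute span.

Independent Poisson processes superpose: combined rate λ = 3.9 + 3.1 = 7 per hour.
Over the interval, μ = 7 × 1.5 = 10.5 (a 90-minute span = 1.5 hours).
P(N ≥ 11) = 1 − P(N ≤ 10) ≈ 0.4793.

0.4793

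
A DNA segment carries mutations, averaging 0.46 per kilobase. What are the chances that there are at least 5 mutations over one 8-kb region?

Over the interval, μ = 0.46 × 8 = 3.68 (an 8-kb region = 8 kilobases).
P(N ≥ 5) = 1 − P(N ≤ 4) = 1 − Σ_{j=0}^{4} e^(−μ) μ^j/j! ≈ 0.3089.

0.3089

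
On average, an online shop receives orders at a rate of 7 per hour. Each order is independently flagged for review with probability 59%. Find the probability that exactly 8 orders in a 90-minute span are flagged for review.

Thinning: the orders that are flagged for review themselves form a Poisson process with rate 0.59 × 7 = 4.13 per hour.
Over the interval, μ = 4.13 × 1.5 = 6.195 (a 90-minute span = 1.5 hours).
P(N = 8) = e^(−6.195) · 6.195^8/8! ≈ 0.1097.

0.1097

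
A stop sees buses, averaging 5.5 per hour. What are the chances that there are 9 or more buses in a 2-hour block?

0.7680

Over the interval, μ = 5.5 × 2 = 11 (a 2-hour block = 2 hours).
P(N ≥ 9) = 1 − P(N ≤ 8) = 1 − Σ_{j=0}^{8} e^(−μ) μ^j/j! ≈ 0.7680.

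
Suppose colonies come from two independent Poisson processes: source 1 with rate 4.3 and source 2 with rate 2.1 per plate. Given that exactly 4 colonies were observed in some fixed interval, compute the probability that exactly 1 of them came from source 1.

Given the total, each event is independently from source 1 with probability p = λ_1/(λ_1+λ_2) = 4.3/6.4 ≈ 0.6719.
So K ~ Binomial(4, 4.3/6.4): P(K = 1) = C(4,1) · (4.3/6.4)^1 · (2.1/6.4)^3 ≈ 0.0949.

0.0949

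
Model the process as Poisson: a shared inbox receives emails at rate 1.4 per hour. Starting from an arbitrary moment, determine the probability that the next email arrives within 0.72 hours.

0.6351

Inter-arrival times are exponential with rate λ = 1.4 per hour.
P(T ≤ 0.72) = 1 − e^(−λt) = 1 − e^(−1.4 × 0.72) = 1 − e^(−1.008) ≈ 0.6351.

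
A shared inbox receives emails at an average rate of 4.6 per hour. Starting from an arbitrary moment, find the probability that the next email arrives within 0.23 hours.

Inter-arrival times are exponential with rate λ = 4.6 per hour.
P(T ≤ 0.23) = 1 − e^(−λt) = 1 − e^(−4.6 × 0.23) = 1 − e^(−1.058) ≈ 0.6529.

0.6529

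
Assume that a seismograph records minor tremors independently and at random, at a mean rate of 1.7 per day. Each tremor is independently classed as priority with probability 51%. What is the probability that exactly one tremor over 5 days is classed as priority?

Thinning: the tremors that are classed as priority themselves form a Poisson process with rate 0.51 × 1.7 = 0.867 per day.
Over the interval, μ = 0.867 × 5 = 4.335 (5 days).
P(N = 1) = e^(−4.335) · 4.335^1/1! ≈ 0.0568.

0.0568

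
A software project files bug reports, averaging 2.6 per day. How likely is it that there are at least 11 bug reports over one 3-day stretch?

0.1648

Over the interval, μ = 2.6 × 3 = 7.8 (a 3-day stretch = 3 days).
P(N ≥ 11) = 1 − P(N ≤ 10) = 1 − Σ_{j=0}^{10} e^(−μ) μ^j/j! ≈ 0.1648.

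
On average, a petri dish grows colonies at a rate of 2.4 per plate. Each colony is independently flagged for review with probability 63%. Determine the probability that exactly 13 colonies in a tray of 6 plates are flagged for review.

0.0520

Thinning: the colonies that are flagged for review themselves form a Poisson process with rate 0.63 × 2.4 = 1.512 per plate.
Over the interval, μ = 1.512 × 6 = 9.072 (a tray of 6 plates = 6 plates).
P(N = 13) = e^(−9.072) · 9.072^13/13! ≈ 0.0520.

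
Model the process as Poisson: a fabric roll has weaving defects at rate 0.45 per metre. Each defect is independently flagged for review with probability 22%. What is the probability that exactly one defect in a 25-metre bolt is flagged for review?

0.2083

Thinning: the defects that are flagged for review themselves form a Poisson process with rate 0.22 × 0.45 = 0.099 per metre.
Over the interval, μ = 0.099 × 25 = 2.475 (a 25-metre bolt = 25 metres).
P(N = 1) = e^(−2.475) · 2.475^1/1! ≈ 0.2083.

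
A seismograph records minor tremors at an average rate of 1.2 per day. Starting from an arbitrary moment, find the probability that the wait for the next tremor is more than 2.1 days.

The wait for the next event is exponential with rate λ = 1.2 per day.
P(T > 2.1) = e^(−λt) = e^(−1.2 × 2.1) = e^(−2.52) ≈ 0.0805.

0.0805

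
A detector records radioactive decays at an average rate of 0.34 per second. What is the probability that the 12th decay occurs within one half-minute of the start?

0.3262

Over the interval, μ = 0.34 × 30 = 10.2 (a half-minute = 30 seconds).
The 12th arrival falls in the interval iff at least 12 events occur there: P(S_12 ≤ t) = P(N ≥ 12) = 1 − P(N ≤ 11) ≈ 0.3262.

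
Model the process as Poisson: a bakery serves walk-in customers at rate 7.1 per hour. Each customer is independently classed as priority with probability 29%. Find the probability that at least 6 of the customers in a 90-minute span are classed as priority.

Thinning: the customers that are classed as priority themselves form a Poisson process with rate 0.29 × 7.1 = 2.059 per hour.
Over the interval, μ = 2.059 × 1.5 = 3.0885 (a 90-minute span = 1.5 hours).
P(N ≥ 6) = 1 − P(N ≤ 5) ≈ 0.0931.

0.0931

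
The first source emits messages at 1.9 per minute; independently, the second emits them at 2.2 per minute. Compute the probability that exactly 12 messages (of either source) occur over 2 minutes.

Independent Poisson processes superpose: combined rate λ = 1.9 + 2.2 = 4.1 per minute.
Over the interval, μ = 4.1 × 2 = 8.2 (2 minutes).
P(N = 12) = e^(−8.2) · 8.2^12/12! ≈ 0.0530.

0.0530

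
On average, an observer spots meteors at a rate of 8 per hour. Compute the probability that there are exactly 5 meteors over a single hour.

With mean μ = 8 per hour,
P(N = 5) = e^(−μ) μ^5/5! = e^(−8) · 8^5/120 ≈ 0.0916.

0.0916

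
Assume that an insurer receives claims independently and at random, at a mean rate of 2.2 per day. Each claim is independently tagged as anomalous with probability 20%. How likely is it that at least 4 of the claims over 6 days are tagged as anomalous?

Thinning: the claims that are tagged as anomalous themselves form a Poisson process with rate 0.2 × 2.2 = 0.44 per day.
Over the interval, μ = 0.44 × 6 = 2.64 (6 days).
P(N ≥ 4) = 1 − P(N ≤ 3) ≈ 0.2727.

0.2727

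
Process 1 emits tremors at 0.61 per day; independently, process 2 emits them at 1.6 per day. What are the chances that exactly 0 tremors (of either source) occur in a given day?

0.1097

Independent Poisson processes superpose: combined rate λ = 0.61 + 1.6 = 2.21 per day.
So μ = 2.21.
P(N = 0) = e^(−2.21) · 2.21^0/0! ≈ 0.1097.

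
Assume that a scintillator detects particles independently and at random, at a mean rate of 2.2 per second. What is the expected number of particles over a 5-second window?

11

E[N] = λt = 2.2 × 5 = 11 (a 5-second window = 5 seconds).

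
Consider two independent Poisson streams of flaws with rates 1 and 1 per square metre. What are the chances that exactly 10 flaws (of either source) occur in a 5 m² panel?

Independent Poisson processes superpose: combined rate λ = 1 + 1 = 2 per square metre.
Over the interval, μ = 2 × 5 = 10 (a 5 m² panel = 5 square metres).
P(N = 10) = e^(−10) · 10^10/10! ≈ 0.1251.

0.1251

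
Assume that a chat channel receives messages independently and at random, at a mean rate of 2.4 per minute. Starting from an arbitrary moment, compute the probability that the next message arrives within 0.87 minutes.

0.8761

Inter-arrival times are exponential with rate λ = 2.4 per minute.
P(T ≤ 0.87) = 1 − e^(−λt) = 1 − e^(−2.4 × 0.87) = 1 − e^(−2.088) ≈ 0.8761.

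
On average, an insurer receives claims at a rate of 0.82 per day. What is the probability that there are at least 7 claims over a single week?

Over the interval, μ = 0.82 × 7 = 5.74 (a week = 7 days).
P(N ≥ 7) = 1 − P(N ≤ 6) = 1 − Σ_{j=0}^{6} e^(−μ) μ^j/j! ≈ 0.3520.

0.3520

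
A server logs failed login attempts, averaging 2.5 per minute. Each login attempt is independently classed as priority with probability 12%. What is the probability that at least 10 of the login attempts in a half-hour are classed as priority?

0.4126

Thinning: the login attempts that are classed as priority themselves form a Poisson process with rate 0.12 × 2.5 = 0.3 per minute.
Over the interval, μ = 0.3 × 30 = 9 (a half-hour = 30 minutes).
P(N ≥ 10) = 1 − P(N ≤ 9) ≈ 0.4126.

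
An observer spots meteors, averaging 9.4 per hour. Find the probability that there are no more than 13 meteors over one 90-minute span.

0.4539

Over the interval, μ = 9.4 × 1.5 = 14.1 (a 90-minute span = 1.5 hours).
P(N ≤ 13) = Σ_{j=0}^{13} e^(−μ) μ^j/j! ≈ 0.4539.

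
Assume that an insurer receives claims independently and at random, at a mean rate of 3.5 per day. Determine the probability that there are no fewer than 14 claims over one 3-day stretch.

Over the interval, μ = 3.5 × 3 = 10.5 (a 3-day stretch = 3 days).
P(N ≥ 14) = 1 − P(N ≤ 13) = 1 − Σ_{j=0}^{13} e^(−μ) μ^j/j! ≈ 0.1747.

0.1747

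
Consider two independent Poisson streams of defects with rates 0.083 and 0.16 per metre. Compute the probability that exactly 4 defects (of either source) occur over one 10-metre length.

0.1279

Independent Poisson processes superpose: combined rate λ = 0.083 + 0.16 = 0.243 per metre.
Over the interval, μ = 0.243 × 10 = 2.43 (a 10-metre length = 10 metres).
P(N = 4) = e^(−2.43) · 2.43^4/4! ≈ 0.1279.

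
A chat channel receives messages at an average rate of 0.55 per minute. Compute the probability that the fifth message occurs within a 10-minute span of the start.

Over the interval, μ = 0.55 × 10 = 5.5 (a 10-minute span = 10 minutes).
The fifth arrival falls in the interval iff at least 5 events occur there: P(S_5 ≤ t) = P(N ≥ 5) = 1 − P(N ≤ 4) ≈ 0.6425.

0.6425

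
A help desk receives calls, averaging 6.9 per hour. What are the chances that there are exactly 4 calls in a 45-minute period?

Over the interval, μ = 6.9 × 0.75 = 5.175 (a 45-minute period = 0.75 hours).
P(N = 4) = e^(−μ) μ^4/4! = e^(−5.175) · 5.175^4/24 ≈ 0.1690.

0.1690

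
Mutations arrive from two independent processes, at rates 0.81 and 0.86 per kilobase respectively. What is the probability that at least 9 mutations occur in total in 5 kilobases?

0.4562

Independent Poisson processes superpose: combined rate λ = 0.81 + 0.86 = 1.67 per kilobase.
Over the interval, μ = 1.67 × 5 = 8.35 (5 kilobases).
P(N ≥ 9) = 1 − P(N ≤ 8) ≈ 0.4562.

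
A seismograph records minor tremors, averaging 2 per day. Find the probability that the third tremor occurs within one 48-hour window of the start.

0.7619

Over the interval, μ = 2 × 2 = 4 (a 48-hour window = 2 days).
The third arrival falls in the interval iff at least 3 events occur there: P(S_3 ≤ t) = P(N ≥ 3) = 1 − P(N ≤ 2) ≈ 0.7619.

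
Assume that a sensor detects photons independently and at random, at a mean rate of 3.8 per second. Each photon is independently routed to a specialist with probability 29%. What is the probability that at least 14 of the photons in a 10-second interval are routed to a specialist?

Thinning: the photons that are routed to a specialist themselves form a Poisson process with rate 0.29 × 3.8 = 1.102 per second.
Over the interval, μ = 1.102 × 10 = 11.02 (a 10-second interval = 10 seconds).
P(N ≥ 14) = 1 − P(N ≤ 13) ≈ 0.2206.

0.2206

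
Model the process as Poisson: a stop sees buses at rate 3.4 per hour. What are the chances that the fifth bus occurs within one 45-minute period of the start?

Over the interval, μ = 3.4 × 0.75 = 2.55 (a 45-minute period = 0.75 hours).
The fifth arrival falls in the interval iff at least 5 events occur there: P(S_5 ≤ t) = P(N ≥ 5) = 1 − P(N ≤ 4) ≈ 0.1156.

0.1156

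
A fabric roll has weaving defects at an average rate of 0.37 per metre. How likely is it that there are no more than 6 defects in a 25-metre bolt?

Over the interval, μ = 0.37 × 25 = 9.25 (a 25-metre bolt = 25 metres).
P(N ≤ 6) = Σ_{j=0}^{6} e^(−μ) μ^j/j! ≈ 0.1849.

0.1849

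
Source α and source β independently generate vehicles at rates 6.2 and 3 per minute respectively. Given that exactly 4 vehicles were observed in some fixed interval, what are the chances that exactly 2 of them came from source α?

Given the total, each event is independently from source α with probability p = λ_α/(λ_α+λ_β) = 6.2/9.2 ≈ 0.6739.
So K ~ Binomial(4, 6.2/9.2): P(K = 2) = C(4,2) · (6.2/9.2)^2 · (3/9.2)^2 ≈ 0.2898.

0.2898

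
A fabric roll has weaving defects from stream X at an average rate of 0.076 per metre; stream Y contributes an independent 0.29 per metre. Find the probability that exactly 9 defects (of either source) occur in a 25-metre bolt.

Independent Poisson processes superpose: combined rate λ = 0.076 + 0.29 = 0.366 per metre.
Over the interval, μ = 0.366 × 25 = 9.15 (a 25-metre bolt = 25 metres).
P(N = 9) = e^(−9.15) · 9.15^9/9! ≈ 0.1316.

0.1316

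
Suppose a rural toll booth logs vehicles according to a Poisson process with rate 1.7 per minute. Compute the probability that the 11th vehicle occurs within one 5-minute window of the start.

Over the interval, μ = 1.7 × 5 = 8.5 (a 5-minute window = 5 minutes).
The 11th arrival falls in the interval iff at least 11 events occur there: P(S_11 ≤ t) = P(N ≥ 11) = 1 − P(N ≤ 10) ≈ 0.2366.

0.2366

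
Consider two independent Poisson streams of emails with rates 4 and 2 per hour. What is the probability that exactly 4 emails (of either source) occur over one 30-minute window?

Independent Poisson processes superpose: combined rate λ = 4 + 2 = 6 per hour.
Over the interval, μ = 6 × 0.5 = 3 (a 30-minute window = 0.5 hours).
P(N = 4) = e^(−3) · 3^4/4! ≈ 0.1680.

0.1680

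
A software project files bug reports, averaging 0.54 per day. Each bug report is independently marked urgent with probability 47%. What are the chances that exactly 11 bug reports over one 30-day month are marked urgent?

0.0616

Thinning: the bug reports that are marked urgent themselves form a Poisson process with rate 0.47 × 0.54 = 0.2538 per day.
Over the interval, μ = 0.2538 × 30 = 7.614 (a 30-day month = 30 days).
P(N = 11) = e^(−7.614) · 7.614^11/11! ≈ 0.0616.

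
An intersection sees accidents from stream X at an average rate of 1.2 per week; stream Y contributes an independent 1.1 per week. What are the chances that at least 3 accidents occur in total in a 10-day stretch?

Independent Poisson processes superpose: combined rate λ = 1.2 + 1.1 = 2.3 per week.
Over the interval, μ = 2.3 × 10/7 ≈ 3.28571 (a 10-day stretch = 10/7 weeks).
P(N ≥ 3) = 1 − P(N ≤ 2) ≈ 0.6377.

0.6377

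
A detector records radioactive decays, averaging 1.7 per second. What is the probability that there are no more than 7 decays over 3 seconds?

0.8560

Over the interval, μ = 1.7 × 3 = 5.1 (3 seconds).
P(N ≤ 7) = Σ_{j=0}^{7} e^(−μ) μ^j/j! ≈ 0.8560.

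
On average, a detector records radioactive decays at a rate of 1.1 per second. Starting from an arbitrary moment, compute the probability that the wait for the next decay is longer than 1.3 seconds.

The wait for the next event is exponential with rate λ = 1.1 per second.
P(T > 1.3) = e^(−λt) = e^(−1.1 × 1.3) = e^(−1.43) ≈ 0.2393.

0.2393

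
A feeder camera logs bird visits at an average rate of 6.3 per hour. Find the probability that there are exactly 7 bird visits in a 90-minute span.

0.1051

Over the interval, μ = 6.3 × 1.5 = 9.45 (a 90-minute span = 1.5 hours).
P(N = 7) = e^(−μ) μ^7/7! = e^(−9.45) · 9.45^7/5040 ≈ 0.1051.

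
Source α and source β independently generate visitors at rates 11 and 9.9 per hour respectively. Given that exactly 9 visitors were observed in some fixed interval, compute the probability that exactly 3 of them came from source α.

0.1383

Given the total, each event is independently from source α with probability p = λ_α/(λ_α+λ_β) = 11/20.9 ≈ 0.5263.
So K ~ Binomial(9, 11/20.9): P(K = 3) = C(9,3) · (11/20.9)^3 · (9.9/20.9)^6 ≈ 0.1383.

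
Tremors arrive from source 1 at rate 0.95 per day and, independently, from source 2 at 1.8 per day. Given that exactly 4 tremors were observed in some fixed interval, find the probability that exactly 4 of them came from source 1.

0.0142

Given the total, each event is independently from source 1 with probability p = λ_1/(λ_1+λ_2) = 0.95/2.75 ≈ 0.3455.
So K ~ Binomial(4, 0.95/2.75): P(K = 4) = C(4,4) · (0.95/2.75)^4 · (1.8/2.75)^0 ≈ 0.0142.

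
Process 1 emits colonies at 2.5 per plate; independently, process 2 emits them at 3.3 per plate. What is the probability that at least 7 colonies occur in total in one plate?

0.3616

Independent Poisson processes superpose: combined rate λ = 2.5 + 3.3 = 5.8 per plate.
So μ = 5.8.
P(N ≥ 7) = 1 − P(N ≤ 6) ≈ 0.3616.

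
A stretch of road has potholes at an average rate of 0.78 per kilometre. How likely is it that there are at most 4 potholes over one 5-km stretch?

Over the interval, μ = 0.78 × 5 = 3.9 (a 5-km stretch = 5 kilometres).
P(N ≤ 4) = Σ_{j=0}^{4} e^(−μ) μ^j/j! ≈ 0.6484.

0.6484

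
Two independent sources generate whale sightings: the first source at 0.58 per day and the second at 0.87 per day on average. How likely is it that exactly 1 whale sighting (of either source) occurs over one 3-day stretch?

0.0561

Independent Poisson processes superpose: combined rate λ = 0.58 + 0.87 = 1.45 per day.
Over the interval, μ = 1.45 × 3 = 4.35 (a 3-day stretch = 3 days).
P(N = 1) = e^(−4.35) · 4.35^1/1! ≈ 0.0561.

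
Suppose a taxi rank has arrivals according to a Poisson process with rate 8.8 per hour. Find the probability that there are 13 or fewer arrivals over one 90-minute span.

Over the interval, μ = 8.8 × 1.5 = 13.2 (a 90-minute span = 1.5 hours).
P(N ≤ 13) = Σ_{j=0}^{13} e^(−μ) μ^j/j! ≈ 0.5511.

0.5511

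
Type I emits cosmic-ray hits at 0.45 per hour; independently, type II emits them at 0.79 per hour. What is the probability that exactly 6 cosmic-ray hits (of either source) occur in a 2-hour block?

0.0271

Independent Poisson processes superpose: combined rate λ = 0.45 + 0.79 = 1.24 per hour.
Over the interval, μ = 1.24 × 2 = 2.48 (a 2-hour block = 2 hours).
P(N = 6) = e^(−2.48) · 2.48^6/6! ≈ 0.0271.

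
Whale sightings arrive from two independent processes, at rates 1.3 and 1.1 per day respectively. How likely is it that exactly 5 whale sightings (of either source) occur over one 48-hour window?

0.1747

Independent Poisson processes superpose: combined rate λ = 1.3 + 1.1 = 2.4 per day.
Over the interval, μ = 2.4 × 2 = 4.8 (a 48-hour window = 2 days).
P(N = 5) = e^(−4.8) · 4.8^5/5! ≈ 0.1747.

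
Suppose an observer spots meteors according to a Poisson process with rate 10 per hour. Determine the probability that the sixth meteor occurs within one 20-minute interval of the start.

0.1212

Over the interval, μ = 10 × 1/3 ≈ 3.33333 (a 20-minute interval = 1/3 hours).
The sixth arrival falls in the interval iff at least 6 events occur there: P(S_6 ≤ t) = P(N ≥ 6) = 1 − P(N ≤ 5) ≈ 0.1212.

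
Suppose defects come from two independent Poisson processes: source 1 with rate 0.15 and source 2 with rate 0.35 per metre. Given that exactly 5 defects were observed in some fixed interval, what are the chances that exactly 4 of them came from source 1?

Given the total, each event is independently from source 1 with probability p = λ_1/(λ_1+λ_2) = 0.15/0.5 = 0.3000.
So K ~ Binomial(5, 0.15/0.5): P(K = 4) = C(5,4) · (0.15/0.5)^4 · (0.35/0.5)^1 ≈ 0.0283.

0.0283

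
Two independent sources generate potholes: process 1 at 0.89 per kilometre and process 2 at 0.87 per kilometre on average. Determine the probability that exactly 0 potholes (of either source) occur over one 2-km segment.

Independent Poisson processes superpose: combined rate λ = 0.89 + 0.87 = 1.76 per kilometre.
Over the interval, μ = 1.76 × 2 = 3.52 (a 2-km segment = 2 kilometres).
P(N = 0) = e^(−3.52) · 3.52^0/0! ≈ 0.0296.

0.0296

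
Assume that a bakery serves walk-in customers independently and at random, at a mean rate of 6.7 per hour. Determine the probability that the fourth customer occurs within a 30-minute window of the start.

0.4307

Over the interval, μ = 6.7 × 0.5 = 3.35 (a 30-minute window = 0.5 hours).
The fourth arrival falls in the interval iff at least 4 events occur there: P(S_4 ≤ t) = P(N ≥ 4) = 1 − P(N ≤ 3) ≈ 0.4307.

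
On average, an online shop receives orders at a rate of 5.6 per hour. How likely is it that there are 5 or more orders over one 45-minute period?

Over the interval, μ = 5.6 × 0.75 = 4.2 (a 45-minute period = 0.75 hours).
P(N ≥ 5) = 1 − P(N ≤ 4) = 1 − Σ_{j=0}^{4} e^(−μ) μ^j/j! ≈ 0.4102.

0.4102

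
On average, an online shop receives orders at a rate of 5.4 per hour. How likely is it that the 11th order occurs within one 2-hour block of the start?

Over the interval, μ = 5.4 × 2 = 10.8 (a 2-hour block = 2 hours).
The 11th arrival falls in the interval iff at least 11 events occur there: P(S_11 ≤ t) = P(N ≥ 11) = 1 − P(N ≤ 10) ≈ 0.5160.

0.5160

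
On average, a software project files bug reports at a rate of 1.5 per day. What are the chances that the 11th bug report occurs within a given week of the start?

Over the interval, μ = 1.5 × 7 = 10.5 (a week = 7 days).
The 11th arrival falls in the interval iff at least 11 events occur there: P(S_11 ≤ t) = P(N ≥ 11) = 1 − P(N ≤ 10) ≈ 0.4793.

0.4793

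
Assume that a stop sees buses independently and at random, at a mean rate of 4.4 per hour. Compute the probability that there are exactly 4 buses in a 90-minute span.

Over the interval, μ = 4.4 × 1.5 = 6.6 (a 90-minute span = 1.5 hours).
P(N = 4) = e^(−μ) μ^4/4! = e^(−6.6) · 6.6^4/24 ≈ 0.1076.

0.1076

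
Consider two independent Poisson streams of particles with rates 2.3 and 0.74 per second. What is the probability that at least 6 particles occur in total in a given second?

0.0880

Independent Poisson processes superpose: combined rate λ = 2.3 + 0.74 = 3.04 per second.
So μ = 3.04.
P(N ≥ 6) = 1 − P(N ≤ 5) ≈ 0.0880.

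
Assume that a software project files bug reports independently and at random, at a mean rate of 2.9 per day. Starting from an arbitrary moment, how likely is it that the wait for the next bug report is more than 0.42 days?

The wait for the next event is exponential with rate λ = 2.9 per day.
P(T > 0.42) = e^(−λt) = e^(−2.9 × 0.42) = e^(−1.218) ≈ 0.2958.

0.2958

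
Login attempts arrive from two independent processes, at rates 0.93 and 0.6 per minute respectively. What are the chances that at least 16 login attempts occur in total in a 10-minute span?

0.4626

Independent Poisson processes superpose: combined rate λ = 0.93 + 0.6 = 1.53 per minute.
Over the interval, μ = 1.53 × 10 = 15.3 (a 10-minute span = 10 minutes).
P(N ≥ 16) = 1 − P(N ≤ 15) ≈ 0.4626.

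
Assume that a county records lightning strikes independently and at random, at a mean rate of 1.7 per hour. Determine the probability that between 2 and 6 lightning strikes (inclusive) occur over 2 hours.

0.7953

Over the interval, μ = 1.7 × 2 = 3.4 (2 hours).
P(2 ≤ N ≤ 6) = Σ_{j=2}^{6} e^(−3.4) · 3.4^j/j! ≈ 0.7953.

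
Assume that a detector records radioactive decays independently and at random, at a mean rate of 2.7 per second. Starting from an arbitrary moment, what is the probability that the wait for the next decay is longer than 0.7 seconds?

0.1511

The wait for the next event is exponential with rate λ = 2.7 per second.
P(T > 0.7) = e^(−λt) = e^(−2.7 × 0.7) = e^(−1.89) ≈ 0.1511.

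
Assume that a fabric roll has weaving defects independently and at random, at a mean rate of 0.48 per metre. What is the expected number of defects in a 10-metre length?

4.8

E[N] = λt = 0.48 × 10 = 4.8 (a 10-metre length = 10 metres).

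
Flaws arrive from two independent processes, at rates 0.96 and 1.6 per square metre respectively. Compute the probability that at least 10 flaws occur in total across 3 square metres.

Independent Poisson processes superpose: combined rate λ = 0.96 + 1.6 = 2.56 per square metre.
Over the interval, μ = 2.56 × 3 = 7.68 (3 square metres).
P(N ≥ 10) = 1 − P(N ≤ 9) ≈ 0.2445.

0.2445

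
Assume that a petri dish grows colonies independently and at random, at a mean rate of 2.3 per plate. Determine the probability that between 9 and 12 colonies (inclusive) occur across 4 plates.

Over the interval, μ = 2.3 × 4 = 9.2 (4 plates).
P(9 ≤ N ≤ 12) = Σ_{j=9}^{12} e^(−9.2) · 9.2^j/j! ≈ 0.4311.

0.4311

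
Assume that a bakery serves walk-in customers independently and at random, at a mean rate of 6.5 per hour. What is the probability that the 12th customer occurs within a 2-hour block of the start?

0.6468

Over the interval, μ = 6.5 × 2 = 13 (a 2-hour block = 2 hours).
The 12th arrival falls in the interval iff at least 12 events occur there: P(S_12 ≤ t) = P(N ≥ 12) = 1 − P(N ≤ 11) ≈ 0.6468.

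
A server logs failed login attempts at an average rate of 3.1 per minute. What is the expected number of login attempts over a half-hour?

E[N] = λt = 3.1 × 30 = 93 (a half-hour = 30 minutes).

93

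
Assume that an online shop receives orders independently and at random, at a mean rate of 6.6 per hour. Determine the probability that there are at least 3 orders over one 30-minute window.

0.6406

Over the interval, μ = 6.6 × 0.5 = 3.3 (a 30-minute window = 0.5 hours).
P(N ≥ 3) = 1 − P(N ≤ 2) = 1 − Σ_{j=0}^{2} e^(−μ) μ^j/j! ≈ 0.6406.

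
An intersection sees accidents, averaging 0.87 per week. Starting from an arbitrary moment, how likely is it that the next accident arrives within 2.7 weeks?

Inter-arrival times are exponential with rate λ = 0.87 per week.
P(T ≤ 2.7) = 1 − e^(−λt) = 1 − e^(−0.87 × 2.7) = 1 − e^(−2.349) ≈ 0.9045.

0.9045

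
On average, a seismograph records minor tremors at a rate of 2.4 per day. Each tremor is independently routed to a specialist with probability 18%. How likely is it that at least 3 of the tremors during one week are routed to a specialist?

0.5822

Thinning: the tremors that are routed to a specialist themselves form a Poisson process with rate 0.18 × 2.4 = 0.432 per day.
Over the interval, μ = 0.432 × 7 = 3.024 (a week = 7 days).
P(N ≥ 3) = 1 − P(N ≤ 2) ≈ 0.5822.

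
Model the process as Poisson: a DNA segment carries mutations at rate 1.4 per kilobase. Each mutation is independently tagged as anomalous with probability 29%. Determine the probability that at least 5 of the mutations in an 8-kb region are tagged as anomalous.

Thinning: the mutations that are tagged as anomalous themselves form a Poisson process with rate 0.29 × 1.4 = 0.406 per kilobase.
Over the interval, μ = 0.406 × 8 = 3.248 (an 8-kb region = 8 kilobases).
P(N ≥ 5) = 1 − P(N ≤ 4) ≈ 0.2280.

0.2280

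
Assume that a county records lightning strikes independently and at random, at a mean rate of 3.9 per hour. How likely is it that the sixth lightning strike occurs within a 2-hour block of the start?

0.7897

Over the interval, μ = 3.9 × 2 = 7.8 (a 2-hour block = 2 hours).
The sixth arrival falls in the interval iff at least 6 events occur there: P(S_6 ≤ t) = P(N ≥ 6) = 1 − P(N ≤ 5) ≈ 0.7897.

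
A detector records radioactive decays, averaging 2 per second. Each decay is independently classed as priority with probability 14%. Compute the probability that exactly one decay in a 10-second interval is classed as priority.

0.1703

Thinning: the decays that are classed as priority themselves form a Poisson process with rate 0.14 × 2 = 0.28 per second.
Over the interval, μ = 0.28 × 10 = 2.8 (a 10-second interval = 10 seconds).
P(N = 1) = e^(−2.8) · 2.8^1/1! ≈ 0.1703.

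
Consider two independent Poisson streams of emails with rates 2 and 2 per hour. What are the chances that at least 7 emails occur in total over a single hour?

0.1107

Independent Poisson processes superpose: combined rate λ = 2 + 2 = 4 per hour.
So μ = 4.
P(N ≥ 7) = 1 − P(N ≤ 6) ≈ 0.1107.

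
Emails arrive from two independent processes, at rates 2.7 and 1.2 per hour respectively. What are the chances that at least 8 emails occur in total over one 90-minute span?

Independent Poisson processes superpose: combined rate λ = 2.7 + 1.2 = 3.9 per hour.
Over the interval, μ = 3.9 × 1.5 = 5.85 (a 90-minute span = 1.5 hours).
P(N ≥ 8) = 1 − P(N ≤ 7) ≈ 0.2356.

0.2356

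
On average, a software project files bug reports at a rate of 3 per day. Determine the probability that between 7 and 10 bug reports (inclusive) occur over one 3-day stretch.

Over the interval, μ = 3 × 3 = 9 (a 3-day stretch = 3 days).
P(7 ≤ N ≤ 10) = Σ_{j=7}^{10} e^(−9) · 9^j/j! ≈ 0.4992.

0.4992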